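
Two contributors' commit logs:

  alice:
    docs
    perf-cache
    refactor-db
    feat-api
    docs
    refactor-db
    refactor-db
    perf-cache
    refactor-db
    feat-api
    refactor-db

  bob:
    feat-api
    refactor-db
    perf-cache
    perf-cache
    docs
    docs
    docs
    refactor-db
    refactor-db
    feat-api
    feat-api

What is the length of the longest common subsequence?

5

Match docs at alice[1]=bob[6] → docs at alice[5]=bob[7] → refactor-db at alice[6]=bob[8] → refactor-db at alice[7]=bob[9] → feat-api at alice[10]=bob[11] — 5 commits in the same relative order in both. The LCS DP gives dp[11][11] = 5, so this is optimal.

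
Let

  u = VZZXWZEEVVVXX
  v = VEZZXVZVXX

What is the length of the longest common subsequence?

Let dp[i][j] be the LCS length of the first i characters of u and the first j characters of v. dp[i][j] = dp[i-1][j-1]+1 when the i-th and j-th characters match, else max(dp[i-1][j], dp[i][j-1]).
    ·  V  E  Z  Z  X  V  Z  V  X  X
 ·  0  0  0  0  0  0  0  0  0  0  0
 V  0  1  1  1  1  1  1  1  1  1  1
 Z  0  1  1  2  2  2  2  2  2  2  2
 Z  0  1  1  2  3  3  3  3  3  3  3
 X  0  1  1  2  3  4  4  4  4  4  4
 W  0  1  1  2  3  4  4  4  4  4  4
 Z  0  1  1  2  3  4  4  5  5  5  5
 E  0  1  2  2  3  4  4  5  5  5  5
 E  0  1  2  2  3  4  4  5  5  5  5
 V  0  1  2  2  3  4  5  5  6  6  6
 V  0  1  2  2  3  4  5  5  6  6  6
 V  0  1  2  2  3  4  5  5  6  6  6
 X  0  1  2  2  3  4  5  5  6  7  7
 X  0  1  2  2  3  4  5  5  6  7  8
dp[13][10] = 8. One LCS (by backtracking along matches): VZZXZVXX.

8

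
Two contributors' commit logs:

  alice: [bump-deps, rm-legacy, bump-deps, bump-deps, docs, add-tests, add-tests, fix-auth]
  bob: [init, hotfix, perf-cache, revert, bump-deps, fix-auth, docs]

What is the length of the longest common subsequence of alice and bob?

2

Pick bump-deps (alice #1, bob #5) → docs (alice #5, bob #7); all 2 commits appear in both, in order. The LCS DP gives dp[8][7] = 2, so this is optimal.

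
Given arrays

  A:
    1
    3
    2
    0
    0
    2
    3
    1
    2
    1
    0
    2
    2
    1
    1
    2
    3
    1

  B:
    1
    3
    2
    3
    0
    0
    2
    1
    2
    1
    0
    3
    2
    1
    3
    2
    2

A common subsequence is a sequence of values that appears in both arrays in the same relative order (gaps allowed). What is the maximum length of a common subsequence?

Match 1 at A[1]=B[1] → 3 at A[2]=B[2] → 2 at A[3]=B[3] → 0 at A[4]=B[5] → 0 at A[5]=B[6] → 2 at A[6]=B[7] → 1 at A[8]=B[8] → 2 at A[9]=B[9] → 1 at A[10]=B[10] → 0 at A[11]=B[11] → 2 at A[12]=B[13] → 2 at A[13]=B[16] → 2 at A[16]=B[17] — 13 values in the same relative order in both. dp[18][17] = 13 confirms this is the maximum.

13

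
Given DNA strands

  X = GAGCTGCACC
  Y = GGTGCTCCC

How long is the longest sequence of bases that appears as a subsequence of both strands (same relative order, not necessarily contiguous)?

Match G at X[1]=Y[2]; then G at X[3]=Y[4]; then C at X[4]=Y[5]; then T at X[5]=Y[6]; then C at X[7]=Y[7]; then C at X[9]=Y[8]; then C at X[10]=Y[9] — 7 bases in the same relative order in both. Since dp[10][9] = 7, nothing longer is possible.

7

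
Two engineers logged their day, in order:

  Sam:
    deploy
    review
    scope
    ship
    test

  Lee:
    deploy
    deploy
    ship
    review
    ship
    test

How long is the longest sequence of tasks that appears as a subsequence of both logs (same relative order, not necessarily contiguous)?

Match deploy at Sam[1]=Lee[2]; then review at Sam[2]=Lee[4]; then ship at Sam[4]=Lee[5]; then test at Sam[5]=Lee[6] — 4 tasks in the same relative order in both, and the DP table's final entry dp[5][6] is also 4, so no common subsequence is longer.

4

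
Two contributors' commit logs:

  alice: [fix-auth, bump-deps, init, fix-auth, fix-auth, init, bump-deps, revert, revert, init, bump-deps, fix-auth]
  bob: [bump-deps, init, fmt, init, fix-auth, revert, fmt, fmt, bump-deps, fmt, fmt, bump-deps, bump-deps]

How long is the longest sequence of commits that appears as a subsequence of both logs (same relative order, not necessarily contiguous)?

5

Taking bump-deps (alice #2, bob #1); then init (alice #3, bob #4); then fix-auth (alice #4, bob #5); then bump-deps (alice #7, bob #12); then bump-deps (alice #11, bob #13) gives a common subsequence of length 5. dp[12][13] = 5 confirms this is the maximum.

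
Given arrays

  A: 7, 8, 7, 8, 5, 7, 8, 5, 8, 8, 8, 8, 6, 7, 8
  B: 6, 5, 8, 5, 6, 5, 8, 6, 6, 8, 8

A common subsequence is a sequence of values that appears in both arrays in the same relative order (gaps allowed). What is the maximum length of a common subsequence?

Pick 8 [4,3], 5 [5,4], 5 [8,6], 8 [9,7], 8 [12,10], 8 [15,11]; all 6 values appear in both, in order. The LCS DP gives dp[15][11] = 6, so this is optimal.

6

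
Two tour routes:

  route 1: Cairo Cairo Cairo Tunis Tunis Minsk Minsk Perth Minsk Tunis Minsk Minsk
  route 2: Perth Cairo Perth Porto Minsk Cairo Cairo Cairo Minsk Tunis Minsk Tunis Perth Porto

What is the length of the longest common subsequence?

6

One common subsequence of length 6: Cairo [1,6], then Cairo [2,7], then Cairo [3,8], then Tunis [4,10], then Tunis [5,12], then Perth [8,13], and the DP table's final entry dp[12][14] is also 6, so no common subsequence is longer.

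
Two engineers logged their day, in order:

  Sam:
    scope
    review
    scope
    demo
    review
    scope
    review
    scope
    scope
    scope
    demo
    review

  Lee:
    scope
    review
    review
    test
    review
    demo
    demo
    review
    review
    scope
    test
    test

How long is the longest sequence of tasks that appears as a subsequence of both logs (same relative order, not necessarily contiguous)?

Taking scope [1,1], review [2,5], demo [4,7], review [5,8], review [7,9], scope [8,10] gives a common subsequence of length 6, and the DP table's final entry dp[12][12] is also 6, so no common subsequence is longer.

6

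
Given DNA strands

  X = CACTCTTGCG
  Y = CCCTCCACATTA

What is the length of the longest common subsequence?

Pick C at X[1]=Y[2], then C at X[3]=Y[3], then T at X[4]=Y[4], then C at X[5]=Y[8], then T at X[6]=Y[10], then T at X[7]=Y[11]; all 6 bases appear in both, in order. Since dp[10][12] = 6, nothing longer is possible.

6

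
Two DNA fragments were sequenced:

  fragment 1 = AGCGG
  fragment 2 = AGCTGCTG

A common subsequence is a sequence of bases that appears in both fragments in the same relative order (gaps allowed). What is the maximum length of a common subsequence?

5

One common subsequence of length 5: A (fragment 1 #1, fragment 2 #1); then G (fragment 1 #2, fragment 2 #2); then C (fragment 1 #3, fragment 2 #3); then G (fragment 1 #4, fragment 2 #5); then G (fragment 1 #5, fragment 2 #8). The LCS DP gives dp[5][8] = 5, so this is optimal.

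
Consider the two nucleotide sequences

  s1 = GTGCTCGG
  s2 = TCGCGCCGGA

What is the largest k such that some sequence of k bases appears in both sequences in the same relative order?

6

Let dp[i][j] be the LCS length of the first i bases of s1 and the first j bases of s2. dp[i][j] = dp[i-1][j-1]+1 when the i-th and j-th bases match, else max(dp[i-1][j], dp[i][j-1]).
    ·  T  C  G  C  G  C  C  G  G  A
 ·  0  0  0  0  0  0  0  0  0  0  0
 G  0  0  0  1  1  1  1  1  1  1  1
 T  0  1  1  1  1  1  1  1  1  1  1
 G  0  1  1  2  2  2  2  2  2  2  2
 C  0  1  2  2  3  3  3  3  3  3  3
 T  0  1  2  2  3  3  3  3  3  3  3
 C  0  1  2  2  3  3  4  4  4  4  4
 G  0  1  2  3  3  4  4  4  5  5  5
 G  0  1  2  3  3  4  4  4  5  6  6
dp[8][10] = 6. One LCS (by backtracking along matches): GGCCGG.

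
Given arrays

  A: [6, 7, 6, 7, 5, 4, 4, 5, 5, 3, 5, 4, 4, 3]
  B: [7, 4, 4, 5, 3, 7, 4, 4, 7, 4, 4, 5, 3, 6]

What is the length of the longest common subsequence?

Taking 7 [4,1]; then 4 [6,2]; then 4 [7,3]; then 5 [9,4]; then 3 [10,5]; then 4 [12,10]; then 4 [13,11]; then 3 [14,13] gives a common subsequence of length 8. The LCS DP gives dp[14][14] = 8, so this is optimal.

8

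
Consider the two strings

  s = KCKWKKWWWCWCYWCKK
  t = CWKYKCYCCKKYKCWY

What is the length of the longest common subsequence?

Match C at s[2]=t[1], then W at s[4]=t[2], then K at s[5]=t[3], then K at s[6]=t[5], then C at s[10]=t[6], then C at s[12]=t[8], then C at s[15]=t[9], then K at s[16]=t[11], then K at s[17]=t[13] — 9 characters in the same relative order in both. dp[17][16] = 9 confirms this is the maximum.

9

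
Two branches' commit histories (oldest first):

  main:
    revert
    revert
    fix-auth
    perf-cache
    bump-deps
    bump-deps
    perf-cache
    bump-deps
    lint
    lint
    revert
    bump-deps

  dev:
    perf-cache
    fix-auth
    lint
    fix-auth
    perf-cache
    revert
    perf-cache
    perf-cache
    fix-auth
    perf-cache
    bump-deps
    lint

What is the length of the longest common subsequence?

5

One common subsequence of length 5: revert [1,6], then fix-auth [3,9], then perf-cache [7,10], then bump-deps [8,11], then lint [10,12]. dp[12][12] = 5 confirms this is the maximum.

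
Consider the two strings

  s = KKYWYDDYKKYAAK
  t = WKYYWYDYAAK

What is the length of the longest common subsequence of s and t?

Taking K at s[1]=t[2], Y at s[3]=t[4], W at s[4]=t[5], Y at s[5]=t[6], D at s[7]=t[7], Y at s[11]=t[8], A at s[12]=t[9], A at s[13]=t[10], K at s[14]=t[11] gives a common subsequence of length 9. The LCS DP gives dp[14][11] = 9, so this is optimal.

9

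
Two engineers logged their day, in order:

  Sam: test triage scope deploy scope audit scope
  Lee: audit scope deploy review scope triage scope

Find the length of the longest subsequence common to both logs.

4

Taking scope (Sam #3, Lee #2), then deploy (Sam #4, Lee #3), then scope (Sam #5, Lee #5), then scope (Sam #7, Lee #7) gives a common subsequence of length 4. dp[7][7] = 4 confirms this is the maximum.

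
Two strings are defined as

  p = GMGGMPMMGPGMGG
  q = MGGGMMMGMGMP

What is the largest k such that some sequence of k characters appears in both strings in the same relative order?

9

One common subsequence of length 9: G (p #1, q #2), G (p #3, q #3), G (p #4, q #4), M (p #5, q #5), M (p #7, q #6), M (p #8, q #7), G (p #9, q #8), G (p #11, q #10), M (p #12, q #11). Since dp[14][12] = 9, nothing longer is possible.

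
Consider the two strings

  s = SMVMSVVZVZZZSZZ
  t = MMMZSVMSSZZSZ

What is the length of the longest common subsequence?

8

Pick S (s #1, t #5), V (s #3, t #6), M (s #4, t #7), S (s #5, t #9), Z (s #11, t #10), Z (s #12, t #11), S (s #13, t #12), Z (s #15, t #13); all 8 characters appear in both, in order, and the DP table's final entry dp[15][13] is also 8, so no common subsequence is longer.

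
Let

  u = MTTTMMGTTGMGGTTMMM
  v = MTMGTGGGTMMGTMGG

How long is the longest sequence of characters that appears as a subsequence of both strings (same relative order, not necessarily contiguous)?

Match M [1,1] → T [4,2] → M [6,3] → G [7,4] → T [9,5] → G [10,6] → G [12,7] → G [13,8] → T [15,9] → M [16,10] → M [17,11] → M [18,14] — 12 characters in the same relative order in both. dp[18][16] = 12 confirms this is the maximum.

12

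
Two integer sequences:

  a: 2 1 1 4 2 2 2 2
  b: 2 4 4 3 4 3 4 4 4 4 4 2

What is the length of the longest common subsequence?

3

Let dp[i][j] be the LCS length of the first i values of a and the first j values of b. dp[i][j] = dp[i-1][j-1]+1 when the i-th and j-th values match, else max(dp[i-1][j], dp[i][j-1]).
    ·  2  4  4  3  4  3  4  4  4  4  4  2
 ·  0  0  0  0  0  0  0  0  0  0  0  0  0
 2  0  1  1  1  1  1  1  1  1  1  1  1  1
 1  0  1  1  1  1  1  1  1  1  1  1  1  1
 1  0  1  1  1  1  1  1  1  1  1  1  1  1
 4  0  1  2  2  2  2  2  2  2  2  2  2  2
 2  0  1  2  2  2  2  2  2  2  2  2  2  3
 2  0  1  2  2  2  2  2  2  2  2  2  2  3
 2  0  1  2  2  2  2  2  2  2  2  2  2  3
 2  0  1  2  2  2  2  2  2  2  2  2  2  3
dp[8][12] = 3. One LCS (by backtracking along matches): 2, 4, 2.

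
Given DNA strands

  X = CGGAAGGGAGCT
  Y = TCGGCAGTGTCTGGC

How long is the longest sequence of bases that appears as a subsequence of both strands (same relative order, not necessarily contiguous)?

Pick C [1,2] → G [2,3] → G [3,4] → A [5,6] → G [6,7] → G [7,9] → G [8,13] → G [10,14] → C [11,15]; all 9 bases appear in both, in order. Since dp[12][15] = 9, nothing longer is possible.

9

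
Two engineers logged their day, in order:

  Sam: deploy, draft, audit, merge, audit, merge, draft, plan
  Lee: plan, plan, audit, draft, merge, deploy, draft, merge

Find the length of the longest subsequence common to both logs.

3

One common subsequence of length 3: deploy [1,6]; then draft [2,7]; then merge [6,8]. The LCS DP gives dp[8][8] = 3, so this is optimal.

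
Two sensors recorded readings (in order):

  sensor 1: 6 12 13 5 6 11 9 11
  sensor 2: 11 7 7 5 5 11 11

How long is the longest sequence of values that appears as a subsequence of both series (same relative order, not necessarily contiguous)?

3

Let dp[i][j] be the LCS length of the first i values of sensor 1 and the first j values of sensor 2. dp[i][j] = dp[i-1][j-1]+1 when the i-th and j-th values match, else max(dp[i-1][j], dp[i][j-1]).
    · 11  7  7  5  5 11 11
 ·  0  0  0  0  0  0  0  0
 6  0  0  0  0  0  0  0  0
12  0  0  0  0  0  0  0  0
13  0  0  0  0  0  0  0  0
 5  0  0  0  0  1  1  1  1
 6  0  0  0  0  1  1  1  1
11  0  1  1  1  1  1  2  2
 9  0  1  1  1  1  1  2  2
11  0  1  1  1  1  1  2  3
dp[8][7] = 3. One LCS (by backtracking along matches): 5, 11, 11.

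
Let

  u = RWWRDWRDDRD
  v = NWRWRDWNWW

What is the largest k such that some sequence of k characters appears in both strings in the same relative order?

5

Pick R at u[1]=v[3] → W at u[3]=v[4] → R at u[4]=v[5] → D at u[5]=v[6] → W at u[6]=v[10]; all 5 characters appear in both, in order. The LCS DP gives dp[11][10] = 5, so this is optimal.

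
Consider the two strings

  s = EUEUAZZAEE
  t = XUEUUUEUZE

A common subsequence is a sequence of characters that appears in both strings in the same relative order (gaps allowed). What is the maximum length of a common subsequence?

Taking E at s[1]=t[3], then U at s[2]=t[6], then E at s[3]=t[7], then U at s[4]=t[8], then Z at s[7]=t[9], then E at s[10]=t[10] gives a common subsequence of length 6. Since dp[10][10] = 6, nothing longer is possible.

6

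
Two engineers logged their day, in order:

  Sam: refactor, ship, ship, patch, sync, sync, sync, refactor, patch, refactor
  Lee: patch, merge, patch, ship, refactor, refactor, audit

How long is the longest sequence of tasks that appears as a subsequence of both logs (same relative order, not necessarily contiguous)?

3

Pick ship (Sam #3, Lee #4), then refactor (Sam #8, Lee #5), then refactor (Sam #10, Lee #6); all 3 tasks appear in both, in order, and the DP table's final entry dp[10][7] is also 3, so no common subsequence is longer.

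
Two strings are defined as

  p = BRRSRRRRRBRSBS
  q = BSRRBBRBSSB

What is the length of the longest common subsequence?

Match B (p #1, q #1), S (p #4, q #2), R (p #5, q #3), R (p #6, q #4), R (p #9, q #7), B (p #10, q #8), S (p #12, q #10), B (p #13, q #11) — 8 characters in the same relative order in both. dp[14][11] = 8 confirms this is the maximum.

8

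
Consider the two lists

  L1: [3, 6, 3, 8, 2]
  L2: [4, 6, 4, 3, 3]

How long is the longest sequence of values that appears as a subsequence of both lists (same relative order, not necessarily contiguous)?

Match 3 (L1 #1, L2 #4) → 3 (L1 #3, L2 #5) — 2 values in the same relative order in both. dp[5][5] = 2 confirms this is the maximum.

2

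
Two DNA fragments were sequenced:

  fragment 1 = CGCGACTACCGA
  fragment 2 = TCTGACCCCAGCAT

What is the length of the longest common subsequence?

8

Match C [1,2]; then G [2,4]; then C [3,6]; then C [6,7]; then C [9,8]; then C [10,9]; then G [11,11]; then A [12,13] — 8 bases in the same relative order in both. Since dp[12][14] = 8, nothing longer is possible.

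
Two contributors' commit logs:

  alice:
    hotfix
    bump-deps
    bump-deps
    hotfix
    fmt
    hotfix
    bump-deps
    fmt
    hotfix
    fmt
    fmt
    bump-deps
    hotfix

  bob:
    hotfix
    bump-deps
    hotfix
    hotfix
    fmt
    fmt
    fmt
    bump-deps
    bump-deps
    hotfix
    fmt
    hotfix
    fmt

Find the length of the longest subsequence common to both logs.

One common subsequence of length 9: hotfix (alice #1, bob #1); then bump-deps (alice #3, bob #2); then hotfix (alice #4, bob #3); then hotfix (alice #6, bob #4); then fmt (alice #8, bob #5); then fmt (alice #10, bob #6); then fmt (alice #11, bob #7); then bump-deps (alice #12, bob #9); then hotfix (alice #13, bob #12). dp[13][13] = 9 confirms this is the maximum.

9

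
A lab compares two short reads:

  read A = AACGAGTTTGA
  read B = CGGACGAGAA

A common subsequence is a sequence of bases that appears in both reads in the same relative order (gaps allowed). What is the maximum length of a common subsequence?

Match A at read A[2]=read B[4]; then C at read A[3]=read B[5]; then G at read A[4]=read B[6]; then A at read A[5]=read B[7]; then G at read A[6]=read B[8]; then A at read A[11]=read B[10] — 6 bases in the same relative order in both. The LCS DP gives dp[11][10] = 6, so this is optimal.

6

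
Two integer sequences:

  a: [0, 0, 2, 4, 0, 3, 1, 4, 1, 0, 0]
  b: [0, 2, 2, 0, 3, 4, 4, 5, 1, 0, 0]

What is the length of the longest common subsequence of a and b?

Let dp[i][j] be the LCS length of the first i values of a and the first j values of b. dp[i][j] = dp[i-1][j-1]+1 when the i-th and j-th values match, else max(dp[i-1][j], dp[i][j-1]).
    ·  0  2  2  0  3  4  4  5  1  0  0
 ·  0  0  0  0  0  0  0  0  0  0  0  0
 0  0  1  1  1  1  1  1  1  1  1  1  1
 0  0  1  1  1  2  2  2  2  2  2  2  2
 2  0  1  2  2  2  2  2  2  2  2  2  2
 4  0  1  2  2  2  2  3  3  3  3  3  3
 0  0  1  2  2  3  3  3  3  3  3  4  4
 3  0  1  2  2  3  4  4  4  4  4  4  4
 1  0  1  2  2  3  4  4  4  4  5  5  5
 4  0  1  2  2  3  4  5  5  5  5  5  5
 1  0  1  2  2  3  4  5  5  5  6  6  6
 0  0  1  2  2  3  4  5  5  5  6  7  7
 0  0  1  2  2  3  4  5  5  5  6  7  8
dp[11][11] = 8. One LCS (by backtracking along matches): 0, 2, 0, 3, 4, 1, 0, 0.

8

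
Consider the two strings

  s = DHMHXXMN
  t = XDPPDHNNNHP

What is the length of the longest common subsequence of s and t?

3

Taking D at s[1]=t[5], then H at s[2]=t[6], then H at s[4]=t[10] gives a common subsequence of length 3. dp[8][11] = 3 confirms this is the maximum.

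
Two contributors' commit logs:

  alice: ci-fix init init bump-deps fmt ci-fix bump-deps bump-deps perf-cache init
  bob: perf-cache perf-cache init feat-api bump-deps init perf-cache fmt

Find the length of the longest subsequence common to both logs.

3

Match init (alice #2, bob #3); then init (alice #3, bob #6); then fmt (alice #5, bob #8) — 3 commits in the same relative order in both. The LCS DP gives dp[10][8] = 3, so this is optimal.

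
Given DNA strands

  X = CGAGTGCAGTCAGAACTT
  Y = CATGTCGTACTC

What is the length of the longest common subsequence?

One common subsequence of length 10: C (X #1, Y #1), then A (X #3, Y #2), then G (X #4, Y #4), then T (X #5, Y #5), then C (X #7, Y #6), then G (X #9, Y #7), then T (X #10, Y #8), then A (X #15, Y #9), then C (X #16, Y #10), then T (X #17, Y #11). Since dp[18][12] = 10, nothing longer is possible.

10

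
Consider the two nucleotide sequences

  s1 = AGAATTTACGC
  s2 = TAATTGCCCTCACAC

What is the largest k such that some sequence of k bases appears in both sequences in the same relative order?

Taking A at s1[3]=s2[2] → A at s1[4]=s2[3] → T at s1[5]=s2[4] → T at s1[6]=s2[5] → T at s1[7]=s2[10] → A at s1[8]=s2[12] → C at s1[9]=s2[13] → C at s1[11]=s2[15] gives a common subsequence of length 8. The LCS DP gives dp[11][15] = 8, so this is optimal.

8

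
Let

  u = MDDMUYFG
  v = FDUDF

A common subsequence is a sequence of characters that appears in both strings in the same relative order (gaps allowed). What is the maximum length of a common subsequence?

Match D (u #2, v #2), D (u #3, v #4), F (u #7, v #5) — 3 characters in the same relative order in both. Since dp[8][5] = 3, nothing longer is possible.

3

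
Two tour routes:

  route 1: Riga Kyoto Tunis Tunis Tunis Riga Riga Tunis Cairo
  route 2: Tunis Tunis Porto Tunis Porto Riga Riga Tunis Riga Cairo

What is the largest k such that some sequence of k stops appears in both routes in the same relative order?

One common subsequence of length 7: Tunis at route 1[3]=route 2[1]; then Tunis at route 1[4]=route 2[2]; then Tunis at route 1[5]=route 2[4]; then Riga at route 1[6]=route 2[6]; then Riga at route 1[7]=route 2[7]; then Tunis at route 1[8]=route 2[8]; then Cairo at route 1[9]=route 2[10]. dp[9][10] = 7 confirms this is the maximum.

7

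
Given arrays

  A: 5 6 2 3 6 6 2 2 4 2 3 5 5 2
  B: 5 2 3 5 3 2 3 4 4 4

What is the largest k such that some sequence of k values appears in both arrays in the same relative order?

Let dp[i][j] be the LCS length of the first i values of A and the first j values of B. dp[i][j] = dp[i-1][j-1]+1 when the i-th and j-th values match, else max(dp[i-1][j], dp[i][j-1]).
    ·  5  2  3  5  3  2  3  4  4  4
 ·  0  0  0  0  0  0  0  0  0  0  0
 5  0  1  1  1  1  1  1  1  1  1  1
 6  0  1  1  1  1  1  1  1  1  1  1
 2  0  1  2  2  2  2  2  2  2  2  2
 3  0  1  2  3  3  3  3  3  3  3  3
 6  0  1  2  3  3  3  3  3  3  3  3
 6  0  1  2  3  3  3  3  3  3  3  3
 2  0  1  2  3  3  3  4  4  4  4  4
 2  0  1  2  3  3  3  4  4  4  4  4
 4  0  1  2  3  3  3  4  4  5  5  5
 2  0  1  2  3  3  3  4  4  5  5  5
 3  0  1  2  3  3  4  4  5  5  5  5
 5  0  1  2  3  4  4  4  5  5  5  5
 5  0  1  2  3  4  4  4  5  5  5  5
 2  0  1  2  3  4  4  5  5  5  5  5
dp[14][10] = 5. One LCS (by backtracking along matches): 5, 2, 3, 2, 4.

5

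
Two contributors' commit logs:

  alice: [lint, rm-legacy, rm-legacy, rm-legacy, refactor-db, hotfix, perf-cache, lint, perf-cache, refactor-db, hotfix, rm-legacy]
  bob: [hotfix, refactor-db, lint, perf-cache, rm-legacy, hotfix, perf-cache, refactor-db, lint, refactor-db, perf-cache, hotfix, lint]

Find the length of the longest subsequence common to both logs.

Taking lint [1,3] → rm-legacy [4,5] → hotfix [6,6] → perf-cache [7,7] → lint [8,9] → perf-cache [9,11] → hotfix [11,12] gives a common subsequence of length 7. The LCS DP gives dp[12][13] = 7, so this is optimal.

7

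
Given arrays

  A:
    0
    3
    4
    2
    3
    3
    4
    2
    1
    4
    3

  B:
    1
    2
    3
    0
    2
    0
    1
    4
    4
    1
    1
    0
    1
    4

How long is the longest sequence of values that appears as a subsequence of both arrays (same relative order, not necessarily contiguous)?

5

One common subsequence of length 5: 0 at A[1]=B[6], 4 at A[3]=B[8], 4 at A[7]=B[9], 1 at A[9]=B[13], 4 at A[10]=B[14]. dp[11][14] = 5 confirms this is the maximum.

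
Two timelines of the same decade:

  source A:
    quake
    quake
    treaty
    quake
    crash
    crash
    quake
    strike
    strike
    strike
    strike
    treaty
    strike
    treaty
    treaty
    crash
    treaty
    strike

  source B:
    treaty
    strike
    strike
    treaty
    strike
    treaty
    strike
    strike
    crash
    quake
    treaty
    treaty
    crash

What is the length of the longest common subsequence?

9

Taking treaty [3,1], strike [8,2], strike [9,3], strike [10,5], strike [11,7], strike [13,8], treaty [14,11], treaty [15,12], crash [16,13] gives a common subsequence of length 9. Since dp[18][13] = 9, nothing longer is possible.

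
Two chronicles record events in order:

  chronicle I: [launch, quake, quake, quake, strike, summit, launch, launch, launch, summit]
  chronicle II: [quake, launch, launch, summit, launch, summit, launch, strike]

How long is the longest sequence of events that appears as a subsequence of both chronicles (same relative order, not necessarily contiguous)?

5

Taking quake [4,1] → launch [7,2] → launch [8,3] → launch [9,5] → summit [10,6] gives a common subsequence of length 5. dp[10][8] = 5 confirms this is the maximum.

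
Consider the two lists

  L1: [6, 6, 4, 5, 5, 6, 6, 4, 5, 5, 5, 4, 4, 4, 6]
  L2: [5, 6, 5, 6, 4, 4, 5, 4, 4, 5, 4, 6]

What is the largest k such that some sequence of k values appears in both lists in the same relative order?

9

Pick 6 at L1[1]=L2[2], 6 at L1[2]=L2[4], 4 at L1[3]=L2[5], 4 at L1[8]=L2[6], 5 at L1[11]=L2[7], 4 at L1[12]=L2[8], 4 at L1[13]=L2[9], 4 at L1[14]=L2[11], 6 at L1[15]=L2[12]; all 9 values appear in both, in order. dp[15][12] = 9 confirms this is the maximum.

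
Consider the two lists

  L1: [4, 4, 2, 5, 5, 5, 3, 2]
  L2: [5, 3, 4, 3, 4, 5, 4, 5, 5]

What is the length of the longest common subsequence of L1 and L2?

Let dp[i][j] be the LCS length of the first i values of L1 and the first j values of L2. dp[i][j] = dp[i-1][j-1]+1 when the i-th and j-th values match, else max(dp[i-1][j], dp[i][j-1]).
    ·  5  3  4  3  4  5  4  5  5
 ·  0  0  0  0  0  0  0  0  0  0
 4  0  0  0  1  1  1  1  1  1  1
 4  0  0  0  1  1  2  2  2  2  2
 2  0  0  0  1  1  2  2  2  2  2
 5  0  1  1  1  1  2  3  3  3  3
 5  0  1  1  1  1  2  3  3  4  4
 5  0  1  1  1  1  2  3  3  4  5
 3  0  1  2  2  2  2  3  3  4  5
 2  0  1  2  2  2  2  3  3  4  5
dp[8][9] = 5. One LCS (by backtracking along matches): 4, 4, 5, 5, 5.

5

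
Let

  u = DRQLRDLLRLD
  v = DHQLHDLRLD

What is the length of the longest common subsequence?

Match D (u #1, v #1), then Q (u #3, v #3), then L (u #4, v #4), then D (u #6, v #6), then L (u #8, v #7), then R (u #9, v #8), then L (u #10, v #9), then D (u #11, v #10) — 8 characters in the same relative order in both. Since dp[11][10] = 8, nothing longer is possible.

8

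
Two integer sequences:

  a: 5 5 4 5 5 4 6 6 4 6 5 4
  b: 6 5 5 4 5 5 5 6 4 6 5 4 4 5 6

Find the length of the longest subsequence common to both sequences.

10

Match 5 at a[1]=b[2] → 5 at a[2]=b[3] → 4 at a[3]=b[4] → 5 at a[4]=b[6] → 5 at a[5]=b[7] → 6 at a[8]=b[8] → 4 at a[9]=b[9] → 6 at a[10]=b[10] → 5 at a[11]=b[11] → 4 at a[12]=b[13] — 10 values in the same relative order in both. Since dp[12][15] = 10, nothing longer is possible.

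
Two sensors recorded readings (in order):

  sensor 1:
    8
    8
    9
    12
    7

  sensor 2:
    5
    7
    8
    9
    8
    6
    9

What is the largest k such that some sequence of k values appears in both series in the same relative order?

Let dp[i][j] be the LCS length of the first i values of sensor 1 and the first j values of sensor 2. dp[i][j] = dp[i-1][j-1]+1 when the i-th and j-th values match, else max(dp[i-1][j], dp[i][j-1]).
    ·  5  7  8  9  8  6  9
 ·  0  0  0  0  0  0  0  0
 8  0  0  0  1  1  1  1  1
 8  0  0  0  1  1  2  2  2
 9  0  0  0  1  2  2  2  3
12  0  0  0  1  2  2  2  3
 7  0  0  1  1  2  2  2  3
dp[5][7] = 3. One LCS (by backtracking along matches): 8, 8, 9.

3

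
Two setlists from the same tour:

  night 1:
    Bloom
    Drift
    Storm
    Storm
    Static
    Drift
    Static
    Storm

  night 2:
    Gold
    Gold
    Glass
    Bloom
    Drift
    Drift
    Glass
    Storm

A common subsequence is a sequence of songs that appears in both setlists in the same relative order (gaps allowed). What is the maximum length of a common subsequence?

Pick Bloom [1,4] → Drift [2,5] → Drift [6,6] → Storm [8,8]; all 4 songs appear in both, in order, and the DP table's final entry dp[8][8] is also 4, so no common subsequence is longer.

4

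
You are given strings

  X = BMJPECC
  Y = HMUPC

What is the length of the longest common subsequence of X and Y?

One common subsequence of length 3: M [2,2], P [4,4], C [7,5], and the DP table's final entry dp[7][5] is also 3, so no common subsequence is longer.

3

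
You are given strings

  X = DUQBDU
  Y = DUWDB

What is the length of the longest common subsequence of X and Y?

Taking D [1,1] → U [2,2] → B [4,5] gives a common subsequence of length 3. Since dp[6][5] = 3, nothing longer is possible.

3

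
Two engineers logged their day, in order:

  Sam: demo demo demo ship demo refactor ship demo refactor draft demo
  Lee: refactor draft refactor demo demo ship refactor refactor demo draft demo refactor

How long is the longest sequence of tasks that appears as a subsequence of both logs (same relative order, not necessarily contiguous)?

Match demo [2,4], demo [3,5], ship [4,6], refactor [6,8], demo [8,9], draft [10,10], demo [11,11] — 7 tasks in the same relative order in both. dp[11][12] = 7 confirms this is the maximum.

7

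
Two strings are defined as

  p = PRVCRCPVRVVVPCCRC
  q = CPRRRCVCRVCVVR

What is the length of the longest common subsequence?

10

One common subsequence of length 10: P (p #1, q #2), then R (p #2, q #4), then R (p #5, q #5), then C (p #6, q #6), then V (p #8, q #7), then R (p #9, q #9), then V (p #10, q #10), then V (p #11, q #12), then V (p #12, q #13), then R (p #16, q #14), and the DP table's final entry dp[17][14] is also 10, so no common subsequence is longer.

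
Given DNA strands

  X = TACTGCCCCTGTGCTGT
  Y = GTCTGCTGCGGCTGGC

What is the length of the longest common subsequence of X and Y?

11

One common subsequence of length 11: T (X #1, Y #2); then C (X #3, Y #3); then T (X #4, Y #4); then G (X #5, Y #5); then C (X #6, Y #6); then C (X #7, Y #9); then C (X #9, Y #12); then T (X #10, Y #13); then G (X #11, Y #14); then G (X #13, Y #15); then C (X #14, Y #16). The LCS DP gives dp[17][16] = 11, so this is optimal.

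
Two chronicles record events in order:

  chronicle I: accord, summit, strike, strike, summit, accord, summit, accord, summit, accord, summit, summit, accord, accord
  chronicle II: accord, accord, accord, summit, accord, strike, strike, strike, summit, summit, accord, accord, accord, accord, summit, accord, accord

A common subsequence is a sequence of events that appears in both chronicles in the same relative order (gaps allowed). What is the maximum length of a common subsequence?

11

One common subsequence of length 11: accord [1,3] → summit [2,4] → strike [3,7] → strike [4,8] → summit [5,10] → accord [6,12] → accord [8,13] → accord [10,14] → summit [12,15] → accord [13,16] → accord [14,17]. The LCS DP gives dp[14][17] = 11, so this is optimal.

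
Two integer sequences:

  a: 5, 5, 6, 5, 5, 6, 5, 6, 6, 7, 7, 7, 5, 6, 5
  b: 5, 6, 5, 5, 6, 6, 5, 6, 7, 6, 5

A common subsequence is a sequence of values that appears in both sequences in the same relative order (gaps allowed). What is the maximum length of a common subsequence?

10

Taking 5 at a[2]=b[1], 6 at a[3]=b[2], 5 at a[4]=b[3], 5 at a[5]=b[4], 6 at a[6]=b[6], 5 at a[7]=b[7], 6 at a[9]=b[8], 7 at a[12]=b[9], 6 at a[14]=b[10], 5 at a[15]=b[11] gives a common subsequence of length 10. dp[15][11] = 10 confirms this is the maximum.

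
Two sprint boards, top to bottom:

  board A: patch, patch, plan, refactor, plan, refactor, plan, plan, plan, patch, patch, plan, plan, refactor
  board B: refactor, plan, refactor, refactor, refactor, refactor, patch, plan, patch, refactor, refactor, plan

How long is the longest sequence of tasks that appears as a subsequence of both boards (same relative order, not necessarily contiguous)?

Taking plan [3,2]; then refactor [4,5]; then refactor [6,6]; then plan [9,8]; then patch [10,9]; then plan [13,12] gives a common subsequence of length 6, and the DP table's final entry dp[14][12] is also 6, so no common subsequence is longer.

6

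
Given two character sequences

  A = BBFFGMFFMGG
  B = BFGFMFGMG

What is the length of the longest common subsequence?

Taking B [2,1]; then F [3,2]; then F [4,4]; then M [6,5]; then F [7,6]; then M [9,8]; then G [11,9] gives a common subsequence of length 7, and the DP table's final entry dp[11][9] is also 7, so no common subsequence is longer.

7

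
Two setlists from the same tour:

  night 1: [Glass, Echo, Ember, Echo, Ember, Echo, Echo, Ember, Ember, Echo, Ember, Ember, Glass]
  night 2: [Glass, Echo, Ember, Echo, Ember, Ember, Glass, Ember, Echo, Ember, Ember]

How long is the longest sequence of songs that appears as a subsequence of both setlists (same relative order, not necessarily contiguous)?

Match Glass (night 1 #1, night 2 #1) → Echo (night 1 #2, night 2 #2) → Ember (night 1 #3, night 2 #3) → Echo (night 1 #4, night 2 #4) → Ember (night 1 #5, night 2 #5) → Ember (night 1 #8, night 2 #6) → Ember (night 1 #9, night 2 #8) → Echo (night 1 #10, night 2 #9) → Ember (night 1 #11, night 2 #10) → Ember (night 1 #12, night 2 #11) — 10 songs in the same relative order in both. Since dp[13][11] = 10, nothing longer is possible.

10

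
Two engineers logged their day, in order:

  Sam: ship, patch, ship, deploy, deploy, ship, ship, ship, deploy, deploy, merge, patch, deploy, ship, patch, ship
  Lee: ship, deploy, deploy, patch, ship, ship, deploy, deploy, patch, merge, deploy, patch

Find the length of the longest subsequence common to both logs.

Pick ship (Sam #3, Lee #1), deploy (Sam #4, Lee #2), deploy (Sam #5, Lee #3), ship (Sam #7, Lee #5), ship (Sam #8, Lee #6), deploy (Sam #9, Lee #7), deploy (Sam #10, Lee #8), merge (Sam #11, Lee #10), deploy (Sam #13, Lee #11), patch (Sam #15, Lee #12); all 10 tasks appear in both, in order. Since dp[16][12] = 10, nothing longer is possible.

10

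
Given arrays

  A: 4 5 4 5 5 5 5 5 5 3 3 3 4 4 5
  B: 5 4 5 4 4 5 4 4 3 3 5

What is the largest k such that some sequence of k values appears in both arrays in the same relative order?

7

Taking 4 [1,2]; then 5 [2,3]; then 4 [3,5]; then 5 [4,6]; then 3 [11,9]; then 3 [12,10]; then 5 [15,11] gives a common subsequence of length 7. Since dp[15][11] = 7, nothing longer is possible.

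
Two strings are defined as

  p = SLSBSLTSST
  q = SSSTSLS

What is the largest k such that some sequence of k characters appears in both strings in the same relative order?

6

Let dp[i][j] be the LCS length of the first i characters of p and the first j characters of q. dp[i][j] = dp[i-1][j-1]+1 when the i-th and j-th characters match, else max(dp[i-1][j], dp[i][j-1]).
    ·  S  S  S  T  S  L  S
 ·  0  0  0  0  0  0  0  0
 S  0  1  1  1  1  1  1  1
 L  0  1  1  1  1  1  2  2
 S  0  1  2  2  2  2  2  3
 B  0  1  2  2  2  2  2  3
 S  0  1  2  3  3  3  3  3
 L  0  1  2  3  3  3  4  4
 T  0  1  2  3  4  4  4  4
 S  0  1  2  3  4  5  5  5
 S  0  1  2  3  4  5  5  6
 T  0  1  2  3  4  5  5  6
dp[10][7] = 6. One LCS (by backtracking along matches): SSSTSS.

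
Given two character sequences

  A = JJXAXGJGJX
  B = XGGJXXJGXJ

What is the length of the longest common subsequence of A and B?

6

One common subsequence of length 6: J [2,4], then X [3,5], then X [5,6], then J [7,7], then G [8,8], then J [9,10], and the DP table's final entry dp[10][10] is also 6, so no common subsequence is longer.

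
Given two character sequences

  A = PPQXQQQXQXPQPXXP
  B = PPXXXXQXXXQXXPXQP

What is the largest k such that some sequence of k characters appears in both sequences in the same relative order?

10

Taking P [1,1], then P [2,2], then Q [3,7], then X [4,10], then Q [7,11], then X [8,12], then X [10,13], then P [11,14], then Q [12,16], then P [16,17] gives a common subsequence of length 10. The LCS DP gives dp[16][17] = 10, so this is optimal.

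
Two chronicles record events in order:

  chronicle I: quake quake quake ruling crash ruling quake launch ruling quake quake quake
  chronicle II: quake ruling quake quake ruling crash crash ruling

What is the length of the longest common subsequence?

6

One common subsequence of length 6: quake at chronicle I[1]=chronicle II[1], then quake at chronicle I[2]=chronicle II[3], then quake at chronicle I[3]=chronicle II[4], then ruling at chronicle I[4]=chronicle II[5], then crash at chronicle I[5]=chronicle II[7], then ruling at chronicle I[9]=chronicle II[8]. Since dp[12][8] = 6, nothing longer is possible.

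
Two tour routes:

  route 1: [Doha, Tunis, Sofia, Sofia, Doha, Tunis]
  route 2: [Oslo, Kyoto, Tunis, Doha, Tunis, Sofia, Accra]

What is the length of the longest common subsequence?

3

Taking Doha at route 1[1]=route 2[4]; then Tunis at route 1[2]=route 2[5]; then Sofia at route 1[3]=route 2[6] gives a common subsequence of length 3. dp[6][7] = 3 confirms this is the maximum.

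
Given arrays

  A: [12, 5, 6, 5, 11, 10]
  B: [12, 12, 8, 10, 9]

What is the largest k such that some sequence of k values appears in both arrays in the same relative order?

Pick 12 at A[1]=B[2], 10 at A[6]=B[4]; all 2 values appear in both, in order. dp[6][5] = 2 confirms this is the maximum.

2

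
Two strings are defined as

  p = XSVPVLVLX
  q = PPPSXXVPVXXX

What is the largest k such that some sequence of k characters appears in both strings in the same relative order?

5

Let dp[i][j] be the LCS length of the first i characters of p and the first j characters of q. dp[i][j] = dp[i-1][j-1]+1 when the i-th and j-th characters match, else max(dp[i-1][j], dp[i][j-1]).
    ·  P  P  P  S  X  X  V  P  V  X  X  X
 ·  0  0  0  0  0  0  0  0  0  0  0  0  0
 X  0  0  0  0  0  1  1  1  1  1  1  1  1
 S  0  0  0  0  1  1  1  1  1  1  1  1  1
 V  0  0  0  0  1  1  1  2  2  2  2  2  2
 P  0  1  1  1  1  1  1  2  3  3  3  3  3
 V  0  1  1  1  1  1  1  2  3  4  4  4  4
 L  0  1  1  1  1  1  1  2  3  4  4  4  4
 V  0  1  1  1  1  1  1  2  3  4  4  4  4
 L  0  1  1  1  1  1  1  2  3  4  4  4  4
 X  0  1  1  1  1  2  2  2  3  4  5  5  5
dp[9][12] = 5. One LCS (by backtracking along matches): XVPVX.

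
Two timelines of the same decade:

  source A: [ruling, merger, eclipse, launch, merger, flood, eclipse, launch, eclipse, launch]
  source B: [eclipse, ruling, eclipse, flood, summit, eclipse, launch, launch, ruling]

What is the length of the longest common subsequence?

Pick ruling at source A[1]=source B[2] → eclipse at source A[3]=source B[3] → flood at source A[6]=source B[4] → eclipse at source A[7]=source B[6] → launch at source A[8]=source B[7] → launch at source A[10]=source B[8]; all 6 events appear in both, in order. dp[10][9] = 6 confirms this is the maximum.

6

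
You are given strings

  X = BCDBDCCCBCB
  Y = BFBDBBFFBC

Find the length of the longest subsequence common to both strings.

5

Taking B [1,3], then D [3,4], then B [4,6], then B [9,9], then C [10,10] gives a common subsequence of length 5. Since dp[11][10] = 5, nothing longer is possible.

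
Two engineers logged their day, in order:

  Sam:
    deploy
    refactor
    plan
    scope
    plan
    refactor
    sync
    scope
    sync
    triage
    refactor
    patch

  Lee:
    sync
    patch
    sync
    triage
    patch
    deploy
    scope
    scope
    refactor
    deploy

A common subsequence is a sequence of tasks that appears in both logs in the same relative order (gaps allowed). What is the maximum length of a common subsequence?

Match deploy [1,6] → scope [4,7] → scope [8,8] → refactor [11,9] — 4 tasks in the same relative order in both, and the DP table's final entry dp[12][10] is also 4, so no common subsequence is longer.

4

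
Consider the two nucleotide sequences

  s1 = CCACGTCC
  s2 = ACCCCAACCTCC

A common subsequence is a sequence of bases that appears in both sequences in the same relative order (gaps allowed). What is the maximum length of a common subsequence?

Let dp[i][j] be the LCS length of the first i bases of s1 and the first j bases of s2. dp[i][j] = dp[i-1][j-1]+1 when the i-th and j-th bases match, else max(dp[i-1][j], dp[i][j-1]).
    ·  A  C  C  C  C  A  A  C  C  T  C  C
 ·  0  0  0  0  0  0  0  0  0  0  0  0  0
 C  0  0  1  1  1  1  1  1  1  1  1  1  1
 C  0  0  1  2  2  2  2  2  2  2  2  2  2
 A  0  1  1  2  2  2  3  3  3  3  3  3  3
 C  0  1  2  2  3  3  3  3  4  4  4  4  4
 G  0  1  2  2  3  3  3  3  4  4  4  4  4
 T  0  1  2  2  3  3  3  3  4  4  5  5  5
 C  0  1  2  3  3  4  4  4  4  5  5  6  6
 C  0  1  2  3  4  4  4  4  5  5  5  6  7
dp[8][12] = 7. One LCS (by backtracking along matches): CCACTCC.

7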